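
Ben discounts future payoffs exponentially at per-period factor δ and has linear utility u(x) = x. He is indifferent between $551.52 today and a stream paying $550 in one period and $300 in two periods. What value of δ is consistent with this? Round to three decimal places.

The stream is worth 550δ + 300δ² today, so 550δ + 300δ² = 551.52.
So 300δ² + 550δ − 551.52 = 0.
By the quadratic formula (taking the positive root), δ = (−550 + √964324.00) / 600 ≈ 0.720.

δ ≈ 0.720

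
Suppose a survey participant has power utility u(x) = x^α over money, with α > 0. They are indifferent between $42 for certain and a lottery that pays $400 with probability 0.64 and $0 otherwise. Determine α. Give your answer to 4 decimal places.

The lottery's expected utility is 0.64·u(400) + 0.36·u(0) = 0.64·400^α (since u(0) = 0 for α > 0).
Equating: 42^α = 0.64·400^α, i.e. 0.1050^α = 0.64.
Take logs: α = ln 0.64 / ln(42/400) ≈ 0.198016.

α ≈ 0.1980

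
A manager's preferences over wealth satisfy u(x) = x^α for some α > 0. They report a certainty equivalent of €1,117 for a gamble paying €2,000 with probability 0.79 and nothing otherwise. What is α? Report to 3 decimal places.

The lottery's expected utility is 0.79·u(2000) + 0.21·u(0) = 0.79·2000^α (since u(0) = 0 for α > 0).
Setting u(1117) equal to that: 1117^α = 0.79·2000^α ⇒ (1117/2000)^α = 0.79.
Taking logs: α·ln(1117/2000) = ln(0.79), so α = -0.235722 / -0.582501 ≈ 0.405.

α ≈ 0.405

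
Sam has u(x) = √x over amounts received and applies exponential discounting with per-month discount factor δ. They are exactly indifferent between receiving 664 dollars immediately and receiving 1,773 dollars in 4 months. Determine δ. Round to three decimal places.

δ ≈ 0.884

Equating discounted utilities: u(664) = δ^4·u(1773) ⇒ δ^4 = u(664)/u(1773).
Since u(x) = √x, δ^4 = √(664/1773) = 0.61197.
So δ = 0.61197^(1/4) ≈ 0.884.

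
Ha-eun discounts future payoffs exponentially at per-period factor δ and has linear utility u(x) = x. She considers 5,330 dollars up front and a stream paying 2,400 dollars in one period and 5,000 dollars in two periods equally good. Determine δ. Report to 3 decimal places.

δ ≈ 0.820

Equating present values: 5330 = 2400δ + 5000δ².
That is, 5000δ² + 2400δ − 5330 = 0, a quadratic in δ.
δ = (−2400 + √(2400² + 4·5000·5330)) / (2·5000) = (−2400 + √112360000.00) / 10000 ≈ 0.820.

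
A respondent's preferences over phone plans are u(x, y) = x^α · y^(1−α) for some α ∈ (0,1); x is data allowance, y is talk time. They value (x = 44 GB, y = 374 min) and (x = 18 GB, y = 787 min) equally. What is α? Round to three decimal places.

α ≈ 0.454

Set the two utilities equal: 44^α·374^(1−α) = 18^α·787^(1−α).
(44/18)^α = (787/374)^(1−α); take logs: α·ln(44/18) = (1−α)·ln(787/374), i.e. α·0.893818 = (1−α)·0.743972.
With A = 0.893818 and B = 0.743972: α·A = (1−α)·B, so α = B/(A+B) = 0.743972/1.637790 ≈ 0.454.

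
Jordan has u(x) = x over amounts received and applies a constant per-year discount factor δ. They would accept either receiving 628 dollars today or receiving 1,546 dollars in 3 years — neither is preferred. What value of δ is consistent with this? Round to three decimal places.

The payoff in 3 years is discounted by δ^3, so u(628) = δ^3·u(1546) and δ^3 = u(628)/u(1546).
With u(x) = x: δ^3 = 628/1546 = 0.40621.
So δ = 0.40621^(1/3) ≈ 0.741.

δ ≈ 0.741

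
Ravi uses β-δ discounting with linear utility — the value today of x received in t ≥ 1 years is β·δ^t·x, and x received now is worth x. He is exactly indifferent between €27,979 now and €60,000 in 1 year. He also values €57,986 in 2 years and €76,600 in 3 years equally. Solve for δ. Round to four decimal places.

Both payoffs in the second observation are in the future, so β drops out: δ^2·57986 = δ^3·76600 ⇒ δ = 57986/76600 = 0.75700.

δ ≈ 0.7570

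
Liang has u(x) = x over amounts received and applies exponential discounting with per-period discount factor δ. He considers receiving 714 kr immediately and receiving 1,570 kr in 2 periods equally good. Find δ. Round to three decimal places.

Equating discounted utilities: u(714) = δ^2·u(1570) ⇒ δ^2 = u(714)/u(1570).
With u(x) = x: δ^2 = 714/1570 = 0.45478.
Hence δ = (0.45478)^(1/2) = 0.67437.

δ ≈ 0.674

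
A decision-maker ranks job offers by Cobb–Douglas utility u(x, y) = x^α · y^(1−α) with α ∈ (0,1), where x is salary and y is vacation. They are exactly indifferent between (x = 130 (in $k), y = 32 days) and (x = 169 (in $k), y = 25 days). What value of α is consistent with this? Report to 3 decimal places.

α ≈ 0.485

The Cobb–Douglas utilities coincide, so 130^α·32^(1−α) = 169^α·25^(1−α).
Taking logs: α·ln 130 + (1−α)·ln 32 = α·ln 169 + (1−α)·ln 25, i.e. α·-0.262364 = (1−α)·-0.246860.
With A = -0.262364 and B = -0.246860: α·A = (1−α)·B, so α = B/(A+B) = -0.246860/-0.509224 ≈ 0.485.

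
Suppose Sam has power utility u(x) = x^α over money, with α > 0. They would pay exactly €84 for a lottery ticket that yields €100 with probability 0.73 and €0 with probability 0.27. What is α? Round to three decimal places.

α ≈ 1.805

Since u(0) = 0, the lottery's EU is 0.73·100^α.
Equating: 84^α = 0.73·100^α, i.e. 0.8400^α = 0.73.
α = ln(0.73) / ln(84/100) = -0.314711/-0.174353 ≈ 1.805.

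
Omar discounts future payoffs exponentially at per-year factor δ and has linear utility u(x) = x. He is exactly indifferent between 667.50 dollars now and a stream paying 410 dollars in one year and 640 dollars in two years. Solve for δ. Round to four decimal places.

δ ≈ 0.7500

Present value of the stream is 410·δ + 640·δ². Indifference gives 410δ + 640δ² = 667.50.
Rearranged: 640δ² + 410δ − 667.50 = 0.
δ = (−410 + √(410² + 4·640·667.50)) / (2·640) = (−410 + √1876900.00) / 1280 ≈ 0.7500.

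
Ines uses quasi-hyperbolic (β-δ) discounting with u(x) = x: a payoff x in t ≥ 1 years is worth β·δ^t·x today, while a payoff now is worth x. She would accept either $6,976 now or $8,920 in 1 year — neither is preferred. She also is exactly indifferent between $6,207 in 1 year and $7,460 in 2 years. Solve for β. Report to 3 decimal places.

The second indifference involves only future payoffs, so β cancels: β·δ^1·6207 = β·δ^2·7460, giving δ = 6207/7460 = 0.83204.
Now use the now-vs-future pair: 6976 = β·δ·8920 gives β = 6976/(0.83204·8920) ≈ 0.940.

β ≈ 0.940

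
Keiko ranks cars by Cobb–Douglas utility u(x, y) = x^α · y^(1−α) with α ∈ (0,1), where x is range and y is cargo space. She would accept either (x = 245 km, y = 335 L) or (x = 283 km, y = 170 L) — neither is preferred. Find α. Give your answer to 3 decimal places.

α ≈ 0.825

The Cobb–Douglas utilities coincide, so 245^α·335^(1−α) = 283^α·170^(1−α).
(245/283)^α = (170/335)^(1−α); take logs: α·ln(245/283) = (1−α)·ln(170/335), i.e. α·-0.144189 = (1−α)·-0.678332.
Thus α·(-0.822521) = -0.678332, so α = -0.678332/-0.822521 ≈ 0.825.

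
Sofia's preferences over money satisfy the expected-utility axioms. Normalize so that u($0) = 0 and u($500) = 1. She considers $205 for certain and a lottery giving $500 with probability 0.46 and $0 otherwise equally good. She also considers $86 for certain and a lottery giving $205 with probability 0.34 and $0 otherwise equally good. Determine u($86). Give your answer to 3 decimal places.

0.156

From the first indifference, u($205) = 0.46·u($500) + 0.54·u($0) = 0.46·1 + 0.54·0 = 0.46.
Chaining: u($86) = 0.34·0.46 + 0.66·0.00 = 0.1564.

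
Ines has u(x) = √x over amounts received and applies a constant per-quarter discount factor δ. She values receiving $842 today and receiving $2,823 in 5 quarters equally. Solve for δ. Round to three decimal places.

δ ≈ 0.886

Indifference means u(842) = δ^5 · u(2823), so δ^5 = u(842)/u(2823).
Since u(x) = √x, δ^5 = √(842/2823) = 0.54614.
So δ = 0.54614^(1/5) ≈ 0.886.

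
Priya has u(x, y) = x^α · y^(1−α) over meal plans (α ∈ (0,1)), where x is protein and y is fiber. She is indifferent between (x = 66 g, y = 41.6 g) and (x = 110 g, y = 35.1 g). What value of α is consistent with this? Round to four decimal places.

α ≈ 0.2496

Indifference: 66^α · 41.6^(1−α) = 110^α · 35.1^(1−α).
(66/110)^α = (35.1/41.6)^(1−α); take logs: α·ln(66/110) = (1−α)·ln(35.1/41.6), i.e. α·-0.5108256 = (1−α)·-0.1698990.
So α/(1−α) = (-0.1698990)/(-0.5108256) = 0.3325969, and α = 0.3325969/1.3325969 ≈ 0.2496.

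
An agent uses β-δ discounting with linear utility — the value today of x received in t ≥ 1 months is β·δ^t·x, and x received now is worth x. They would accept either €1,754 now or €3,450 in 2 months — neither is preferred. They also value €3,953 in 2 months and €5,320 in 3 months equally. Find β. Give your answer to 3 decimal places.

From the later pair, β·δ^2·3953 = β·δ^3·5320; dividing through, δ = 3953/5320 = 0.74305.
The first indifference: 1754 = β·δ^2·3450, so β = 1754/(δ^2·3450) = 1754/(0.55212·3450) ≈ 0.921.

β ≈ 0.921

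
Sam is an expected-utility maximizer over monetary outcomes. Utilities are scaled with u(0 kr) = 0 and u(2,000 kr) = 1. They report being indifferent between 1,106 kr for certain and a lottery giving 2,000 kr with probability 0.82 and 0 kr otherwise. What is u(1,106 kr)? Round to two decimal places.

u(1,106 kr) equals the lottery's expected utility: 0.82·1 + 0.18·0 = 0.82.

0.82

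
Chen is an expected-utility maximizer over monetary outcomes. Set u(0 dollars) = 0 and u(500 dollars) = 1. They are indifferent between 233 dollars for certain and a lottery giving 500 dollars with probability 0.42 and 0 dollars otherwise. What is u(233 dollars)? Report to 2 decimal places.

The indifference gives u(233 dollars) = 0.42·u(500 dollars) + 0.58·u(0 dollars) = 0.42·1 + 0.58·0 = 0.42.

0.42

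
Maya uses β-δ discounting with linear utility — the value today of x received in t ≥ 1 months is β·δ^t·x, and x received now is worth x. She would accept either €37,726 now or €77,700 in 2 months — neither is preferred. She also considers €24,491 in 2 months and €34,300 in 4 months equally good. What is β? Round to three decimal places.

β ≈ 0.680

From the later pair, β·δ^2·24491 = β·δ^4·34300; dividing through, δ^2 = 24491/34300 = 0.71402, so δ = 0.84500.
Now use the now-vs-future pair: 37726 = β·δ^2·77700 gives β = 37726/(0.71402·77700) ≈ 0.680.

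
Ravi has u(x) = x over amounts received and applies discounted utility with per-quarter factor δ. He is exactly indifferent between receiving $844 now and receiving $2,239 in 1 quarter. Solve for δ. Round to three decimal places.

Equating discounted utilities: u(844) = δ·u(2239) ⇒ δ = u(844)/u(2239).
With u(x) = x: δ = 844/2239 = 0.37695.

δ ≈ 0.377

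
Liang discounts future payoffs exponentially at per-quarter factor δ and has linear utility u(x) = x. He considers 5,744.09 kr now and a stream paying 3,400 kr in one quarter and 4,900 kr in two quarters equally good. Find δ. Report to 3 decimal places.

Equating present values: 5744.09 = 3400δ + 4900δ².
Rearranged: 4900δ² + 3400δ − 5744.09 = 0.
By the quadratic formula (taking the positive root), δ = (−3400 + √124144164.00) / 9800 ≈ 0.790.

δ ≈ 0.790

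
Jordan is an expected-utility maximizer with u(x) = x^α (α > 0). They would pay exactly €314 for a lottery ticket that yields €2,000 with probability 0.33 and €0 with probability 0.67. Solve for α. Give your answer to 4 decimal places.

EU(lottery) = 0.33·2000^α + 0.67·0 = 0.33·2000^α.
Setting u(314) equal to that: 314^α = 0.33·2000^α ⇒ (314/2000)^α = 0.33.
α = ln(0.33) / ln(314/2000) = -1.1086626/-1.8515095 ≈ 0.5988.

α ≈ 0.5988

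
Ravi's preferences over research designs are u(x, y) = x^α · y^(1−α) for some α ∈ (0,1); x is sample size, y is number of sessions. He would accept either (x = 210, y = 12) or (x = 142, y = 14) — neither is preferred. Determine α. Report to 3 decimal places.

Indifference: 210^α · 12^(1−α) = 142^α · 14^(1−α).
Rearrange to (210/142)^α = (14/12)^(1−α) and take logs: α·0.391280 = (1−α)·0.154151.
Thus α·(0.545431) = 0.154151, so α = 0.154151/0.545431 ≈ 0.283.

α ≈ 0.283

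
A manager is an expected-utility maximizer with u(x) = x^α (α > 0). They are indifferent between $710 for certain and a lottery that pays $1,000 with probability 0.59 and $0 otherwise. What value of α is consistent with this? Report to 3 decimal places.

The lottery's expected utility is 0.59·u(1000) + 0.41·u(0) = 0.59·1000^α (since u(0) = 0 for α > 0).
Equating: 710^α = 0.59·1000^α, i.e. 0.7100^α = 0.59.
Take logs: α = ln 0.59 / ln(710/1000) ≈ 1.54058.

α ≈ 1.541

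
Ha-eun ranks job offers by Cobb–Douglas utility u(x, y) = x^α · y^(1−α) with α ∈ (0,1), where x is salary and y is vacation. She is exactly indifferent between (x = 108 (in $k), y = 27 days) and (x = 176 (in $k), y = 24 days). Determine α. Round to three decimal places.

Set the two utilities equal: 108^α·27^(1−α) = 176^α·24^(1−α).
Taking logs: α·ln 108 + (1−α)·ln 27 = α·ln 176 + (1−α)·ln 24, i.e. α·-0.488353 = (1−α)·-0.117783.
Thus α·(-0.606136) = -0.117783, so α = -0.117783/-0.606136 ≈ 0.194.

α ≈ 0.194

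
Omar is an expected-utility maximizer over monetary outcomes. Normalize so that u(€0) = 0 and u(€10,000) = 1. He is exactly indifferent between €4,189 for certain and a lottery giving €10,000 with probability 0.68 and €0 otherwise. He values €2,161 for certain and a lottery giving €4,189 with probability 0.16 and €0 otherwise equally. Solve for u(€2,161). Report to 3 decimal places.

First, u(€4,189) = 0.68·u(€10,000) + 0.32·u(€0) = 0.68.
Then u(€2,161) = 0.16·u(€4,189) + 0.84·u(€0) = 0.16·0.68 + 0.84·0.00 = 0.1088.

0.109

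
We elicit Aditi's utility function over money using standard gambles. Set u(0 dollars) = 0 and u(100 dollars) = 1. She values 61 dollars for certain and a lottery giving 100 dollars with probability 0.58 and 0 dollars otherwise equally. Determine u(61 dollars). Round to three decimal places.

0.580

u(61 dollars) equals the lottery's expected utility: 0.58·1 + 0.42·0 = 0.58.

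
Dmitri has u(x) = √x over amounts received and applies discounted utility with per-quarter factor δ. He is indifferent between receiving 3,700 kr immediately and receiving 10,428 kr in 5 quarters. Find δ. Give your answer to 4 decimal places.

δ ≈ 0.9016

Indifference means u(3700) = δ^5 · u(10428), so δ^5 = u(3700)/u(10428).
With u(x) = √x: δ^5 = √3700/√10428 = √(3700/10428) = 0.59566.
Taking the 5th root: δ = 0.59566^(1/5) ≈ 0.9016.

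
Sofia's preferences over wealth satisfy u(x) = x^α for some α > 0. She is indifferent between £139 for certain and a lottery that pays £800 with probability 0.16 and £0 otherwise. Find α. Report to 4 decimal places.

α ≈ 1.0471

Since u(0) = 0, the lottery's EU is 0.16·800^α.
Indifference: 139^α = 0.16·800^α, so (139/800)^α = 0.16.
α = ln(0.16) / ln(139/800) = -1.8325815/-1.7501378 ≈ 1.0471.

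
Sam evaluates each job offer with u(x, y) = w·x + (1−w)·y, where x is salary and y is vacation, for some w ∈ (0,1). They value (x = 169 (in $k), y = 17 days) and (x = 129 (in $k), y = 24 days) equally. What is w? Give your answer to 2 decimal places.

Equating utilities: w·169 + (1−w)·17 = w·129 + (1−w)·24.
Collecting terms: w·40 = (1−w)·7.
Hence w = 7/(40+7) = 7/47 = 0.15.

w = 0.15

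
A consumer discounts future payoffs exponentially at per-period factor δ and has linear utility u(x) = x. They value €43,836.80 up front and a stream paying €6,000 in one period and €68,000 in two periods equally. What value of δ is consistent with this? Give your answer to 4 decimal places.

δ ≈ 0.7600

Equating present values: 43836.80 = 6000δ + 68000δ².
So 68000δ² + 6000δ − 43836.80 = 0.
δ = (−6000 + √(6000² + 4·68000·43836.80)) / (2·68000) = (−6000 + √11959609600.00) / 136000 ≈ 0.7600.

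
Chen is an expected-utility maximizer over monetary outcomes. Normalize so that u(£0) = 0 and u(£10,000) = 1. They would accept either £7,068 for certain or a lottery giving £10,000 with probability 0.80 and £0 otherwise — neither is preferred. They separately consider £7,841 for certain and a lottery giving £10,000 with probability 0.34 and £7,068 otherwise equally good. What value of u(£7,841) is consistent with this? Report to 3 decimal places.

First, u(£7,068) = 0.80·u(£10,000) + 0.20·u(£0) = 0.80.
Then u(£7,841) = 0.34·u(£10,000) + 0.66·u(£7,068) = 0.34·1.00 + 0.66·0.80 = 0.8680.

0.868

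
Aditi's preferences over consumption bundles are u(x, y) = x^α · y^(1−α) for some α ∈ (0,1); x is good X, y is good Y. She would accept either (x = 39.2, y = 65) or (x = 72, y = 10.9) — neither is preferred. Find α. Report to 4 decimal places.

The Cobb–Douglas utilities coincide, so 39.2^α·65^(1−α) = 72^α·10.9^(1−α).
Rearrange to (39.2/72)^α = (10.9/65)^(1−α) and take logs: α·-0.6079894 = (1−α)·-1.7856245.
With A = -0.6079894 and B = -1.7856245: α·A = (1−α)·B, so α = B/(A+B) = -1.7856245/-2.3936139 ≈ 0.7460.

α ≈ 0.7460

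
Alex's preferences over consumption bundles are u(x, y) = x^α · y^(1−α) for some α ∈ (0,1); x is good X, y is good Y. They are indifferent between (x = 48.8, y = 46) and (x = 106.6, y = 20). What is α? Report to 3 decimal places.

α ≈ 0.516

Set the two utilities equal: 48.8^α·46^(1−α) = 106.6^α·20^(1−α).
Rearrange to (48.8/106.6)^α = (20/46)^(1−α) and take logs: α·-0.781353 = (1−α)·-0.832909.
Thus α·(-1.614262) = -0.832909, so α = -0.832909/-1.614262 ≈ 0.516.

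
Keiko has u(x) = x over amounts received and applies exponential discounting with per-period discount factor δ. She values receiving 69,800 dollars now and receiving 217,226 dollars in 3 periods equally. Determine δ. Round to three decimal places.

The payoff in 3 periods is discounted by δ^3, so u(69800) = δ^3·u(217226) and δ^3 = u(69800)/u(217226).
With u(x) = x: δ^3 = 69800/217226 = 0.32132.
Hence δ = (0.32132)^(1/3) = 0.68493.

δ ≈ 0.685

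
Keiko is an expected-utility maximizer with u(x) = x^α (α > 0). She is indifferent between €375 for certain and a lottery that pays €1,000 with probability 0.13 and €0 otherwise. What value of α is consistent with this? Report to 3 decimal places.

The lottery's expected utility is 0.13·u(1000) + 0.87·u(0) = 0.13·1000^α (since u(0) = 0 for α > 0).
Equating: 375^α = 0.13·1000^α, i.e. 0.3750^α = 0.13.
α = ln(0.13) / ln(375/1000) = -2.040221/-0.980829 ≈ 2.080.

α ≈ 2.080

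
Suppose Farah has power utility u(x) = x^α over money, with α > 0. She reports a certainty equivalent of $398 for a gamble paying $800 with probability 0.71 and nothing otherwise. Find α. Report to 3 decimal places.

Since u(0) = 0, the lottery's EU is 0.71·800^α.
Setting u(398) equal to that: 398^α = 0.71·800^α ⇒ (398/800)^α = 0.71.
Take logs: α = ln 0.71 / ln(398/800) ≈ 0.49056.

α ≈ 0.491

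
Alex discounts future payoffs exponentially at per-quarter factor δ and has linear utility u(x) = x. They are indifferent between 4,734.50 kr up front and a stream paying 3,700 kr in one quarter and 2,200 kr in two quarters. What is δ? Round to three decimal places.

δ ≈ 0.850

Present value of the stream is 3700·δ + 2200·δ². Indifference gives 3700δ + 2200δ² = 4734.50.
Rearranged: 2200δ² + 3700δ − 4734.50 = 0.
The positive root is δ = [−3700 + √(3700² + 4·2200·4734.50)] / (2·2200) = (−3700 + 7440.000)/4400 ≈ 0.850.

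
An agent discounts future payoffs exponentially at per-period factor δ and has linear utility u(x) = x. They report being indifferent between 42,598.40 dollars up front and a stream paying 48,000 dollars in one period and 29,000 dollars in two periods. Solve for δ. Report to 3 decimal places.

δ ≈ 0.640

Present value of the stream is 48000·δ + 29000·δ². Indifference gives 48000δ + 29000δ² = 42598.40.
That is, 29000δ² + 48000δ − 42598.40 = 0, a quadratic in δ.
By the quadratic formula (taking the positive root), δ = (−48000 + √7245414400.00) / 58000 ≈ 0.640.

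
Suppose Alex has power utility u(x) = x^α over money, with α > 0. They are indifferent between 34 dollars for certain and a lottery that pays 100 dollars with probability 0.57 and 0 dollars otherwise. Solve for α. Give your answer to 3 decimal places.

The lottery's expected utility is 0.57·u(100) + 0.43·u(0) = 0.57·100^α (since u(0) = 0 for α > 0).
Setting u(34) equal to that: 34^α = 0.57·100^α ⇒ (34/100)^α = 0.57.
Take logs: α = ln 0.57 / ln(34/100) ≈ 0.52105.

α ≈ 0.521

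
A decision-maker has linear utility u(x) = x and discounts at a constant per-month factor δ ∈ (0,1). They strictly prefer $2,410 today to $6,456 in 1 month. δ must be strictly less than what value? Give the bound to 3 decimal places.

Under u(x) = x this choice says 2410 > δ·6456.
So δ < 2410/6456 = 0.37330.

δ < 0.373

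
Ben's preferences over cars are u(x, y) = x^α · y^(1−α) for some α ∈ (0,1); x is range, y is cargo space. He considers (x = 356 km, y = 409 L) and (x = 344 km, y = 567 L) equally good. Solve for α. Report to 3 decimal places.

α ≈ 0.905

Set the two utilities equal: 356^α·409^(1−α) = 344^α·567^(1−α).
Taking logs: α·ln 356 + (1−α)·ln 409 = α·ln 344 + (1−α)·ln 567, i.e. α·0.034289 = (1−α)·0.326644.
With A = 0.034289 and B = 0.326644: α·A = (1−α)·B, so α = B/(A+B) = 0.326644/0.360933 ≈ 0.905.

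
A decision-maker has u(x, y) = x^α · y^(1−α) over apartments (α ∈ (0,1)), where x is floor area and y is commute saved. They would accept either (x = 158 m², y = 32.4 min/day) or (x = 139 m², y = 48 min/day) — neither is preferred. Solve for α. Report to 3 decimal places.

Indifference: 158^α · 32.4^(1−α) = 139^α · 48^(1−α).
(158/139)^α = (48/32.4)^(1−α); take logs: α·ln(158/139) = (1−α)·ln(48/32.4), i.e. α·0.128121 = (1−α)·0.393043.
Thus α·(0.521164) = 0.393043, so α = 0.393043/0.521164 ≈ 0.754.

α ≈ 0.754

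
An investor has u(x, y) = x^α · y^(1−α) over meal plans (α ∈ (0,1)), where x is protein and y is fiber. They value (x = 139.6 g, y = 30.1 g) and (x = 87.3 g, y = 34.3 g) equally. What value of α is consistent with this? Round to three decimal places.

The Cobb–Douglas utilities coincide, so 139.6^α·30.1^(1−α) = 87.3^α·34.3^(1−α).
Rearrange to (139.6/87.3)^α = (34.3/30.1)^(1−α) and take logs: α·0.469431 = (1−α)·0.130620.
Thus α·(0.600051) = 0.130620, so α = 0.130620/0.600051 ≈ 0.218.

α ≈ 0.218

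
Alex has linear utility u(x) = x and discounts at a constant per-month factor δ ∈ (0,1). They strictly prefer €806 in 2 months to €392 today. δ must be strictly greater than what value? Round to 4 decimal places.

δ > 0.6974

Under u(x) = x this choice says 392 < δ^2·806.
So δ^2 > 392/806 = 0.48635; taking the square root of both positive sides preserves the inequality.
δ > (392/806)^(1/2) ≈ 0.6974.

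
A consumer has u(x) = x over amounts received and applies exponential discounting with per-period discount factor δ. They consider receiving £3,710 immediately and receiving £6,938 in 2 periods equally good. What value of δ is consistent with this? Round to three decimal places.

Equating discounted utilities: u(3710) = δ^2·u(6938) ⇒ δ^2 = u(3710)/u(6938).
With u(x) = x: δ^2 = 3710/6938 = 0.53474.
So δ = 0.53474^(1/2) ≈ 0.731.

δ ≈ 0.731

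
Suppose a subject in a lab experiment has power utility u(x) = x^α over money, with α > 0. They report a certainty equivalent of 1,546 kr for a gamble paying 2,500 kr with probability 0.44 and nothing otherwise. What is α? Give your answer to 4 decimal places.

EU(lottery) = 0.44·2500^α + 0.56·0 = 0.44·2500^α.
Setting u(1546) equal to that: 1546^α = 0.44·2500^α ⇒ (1546/2500)^α = 0.44.
α = ln(0.44) / ln(1546/2500) = -0.8209806/-0.4806198 ≈ 1.7082.

α ≈ 1.7082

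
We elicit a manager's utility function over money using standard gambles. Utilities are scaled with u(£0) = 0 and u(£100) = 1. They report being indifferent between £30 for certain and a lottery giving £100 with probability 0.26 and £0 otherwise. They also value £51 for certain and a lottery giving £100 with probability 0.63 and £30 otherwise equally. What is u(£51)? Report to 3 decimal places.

First, u(£30) = 0.26·u(£100) + 0.74·u(£0) = 0.26.
The second indifference gives u(£51) = 0.63·u(£100) + 0.37·u(£30) = 0.63·1.00 + 0.37·0.26 = 0.7262.

0.726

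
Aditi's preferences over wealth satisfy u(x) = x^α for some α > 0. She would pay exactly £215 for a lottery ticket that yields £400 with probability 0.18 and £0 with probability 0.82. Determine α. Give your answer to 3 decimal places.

α ≈ 2.762

Since u(0) = 0, the lottery's EU is 0.18·400^α.
Indifference: 215^α = 0.18·400^α, so (215/400)^α = 0.18.
Take logs: α = ln 0.18 / ln(215/400) ≈ 2.76212.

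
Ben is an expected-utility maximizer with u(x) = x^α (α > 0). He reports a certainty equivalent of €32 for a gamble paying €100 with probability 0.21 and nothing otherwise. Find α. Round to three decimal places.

EU(lottery) = 0.21·100^α + 0.79·0 = 0.21·100^α.
Indifference: 32^α = 0.21·100^α, so (32/100)^α = 0.21.
α = ln(0.21) / ln(32/100) = -1.560648/-1.139434 ≈ 1.370.

α ≈ 1.370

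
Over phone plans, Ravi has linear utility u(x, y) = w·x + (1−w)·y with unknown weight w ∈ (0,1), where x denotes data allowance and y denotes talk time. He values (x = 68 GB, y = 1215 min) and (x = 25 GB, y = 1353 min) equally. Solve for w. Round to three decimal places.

Indifference: w·68 + (1−w)·1215 = w·25 + (1−w)·1353.
w·(68−25) = (1−w)·(1353−1215), i.e. w·43 = (1−w)·138.
Hence w = 138/(43+138) = 138/181 = 0.762.

w = 0.762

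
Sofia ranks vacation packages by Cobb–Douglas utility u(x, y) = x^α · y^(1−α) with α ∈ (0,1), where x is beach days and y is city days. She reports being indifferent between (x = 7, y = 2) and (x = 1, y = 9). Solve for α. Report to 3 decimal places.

α ≈ 0.436

The Cobb–Douglas utilities coincide, so 7^α·2^(1−α) = 1^α·9^(1−α).
(7/1)^α = (9/2)^(1−α); take logs: α·ln(7/1) = (1−α)·ln(9/2), i.e. α·1.945910 = (1−α)·1.504077.
Thus α·(3.449987) = 1.504077, so α = 1.504077/3.449987 ≈ 0.436.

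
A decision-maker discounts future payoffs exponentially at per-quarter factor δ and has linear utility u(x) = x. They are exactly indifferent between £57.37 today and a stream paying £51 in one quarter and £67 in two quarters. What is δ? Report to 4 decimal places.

Present value of the stream is 51·δ + 67·δ². Indifference gives 51δ + 67δ² = 57.37.
Rearranged: 67δ² + 51δ − 57.37 = 0.
The positive root is δ = [−51 + √(51² + 4·67·57.37)] / (2·67) = (−51 + 134.075)/134 ≈ 0.6200.

δ ≈ 0.6200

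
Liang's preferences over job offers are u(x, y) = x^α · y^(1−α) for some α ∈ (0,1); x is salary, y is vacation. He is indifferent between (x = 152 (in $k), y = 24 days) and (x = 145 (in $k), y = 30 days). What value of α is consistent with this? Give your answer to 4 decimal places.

α ≈ 0.8256

Set the two utilities equal: 152^α·24^(1−α) = 145^α·30^(1−α).
Rearrange to (152/145)^α = (30/24)^(1−α) and take logs: α·0.0471468 = (1−α)·0.2231436.
So α/(1−α) = (0.2231436)/(0.0471468) = 4.7329532, and α = 4.7329532/5.7329532 ≈ 0.8256.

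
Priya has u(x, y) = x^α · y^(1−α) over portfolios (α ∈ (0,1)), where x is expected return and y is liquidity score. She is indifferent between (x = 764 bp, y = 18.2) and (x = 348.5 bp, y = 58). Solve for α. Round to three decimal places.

Set the two utilities equal: 764^α·18.2^(1−α) = 348.5^α·58^(1−α).
(764/348.5)^α = (58/18.2)^(1−α); take logs: α·ln(764/348.5) = (1−α)·ln(58/18.2), i.e. α·0.784930 = (1−α)·1.159021.
So α/(1−α) = (1.159021)/(0.784930) = 1.476592, and α = 1.476592/2.476592 ≈ 0.596.

α ≈ 0.596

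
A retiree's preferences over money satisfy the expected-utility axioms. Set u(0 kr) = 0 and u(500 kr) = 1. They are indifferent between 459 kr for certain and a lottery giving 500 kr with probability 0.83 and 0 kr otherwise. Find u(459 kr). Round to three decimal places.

0.830

u(459 kr) equals the lottery's expected utility: 0.83·1 + 0.17·0 = 0.83.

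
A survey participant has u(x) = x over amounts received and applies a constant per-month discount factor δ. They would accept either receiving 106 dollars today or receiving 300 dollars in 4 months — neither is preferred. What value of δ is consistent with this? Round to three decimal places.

δ ≈ 0.771

Indifference means u(106) = δ^4 · u(300), so δ^4 = u(106)/u(300).
With u(x) = x: δ^4 = 106/300 = 0.35333.
So δ = 0.35333^(1/4) ≈ 0.771.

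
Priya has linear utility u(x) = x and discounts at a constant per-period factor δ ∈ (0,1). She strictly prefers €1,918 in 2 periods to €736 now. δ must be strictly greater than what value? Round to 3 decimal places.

Comparing present values: 736 < δ^2·1918.
Hence δ^2 > 736/1918 = 0.38373, and x ↦ x^(1/2) is increasing on (0,∞).
δ > 0.38373^(1/2) = 0.619.

δ > 0.619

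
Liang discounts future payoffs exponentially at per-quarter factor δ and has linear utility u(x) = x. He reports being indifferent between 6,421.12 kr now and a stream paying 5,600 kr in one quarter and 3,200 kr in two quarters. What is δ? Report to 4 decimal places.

δ ≈ 0.7900

The stream is worth 5600δ + 3200δ² today, so 5600δ + 3200δ² = 6421.12.
So 3200δ² + 5600δ − 6421.12 = 0.
δ = (−5600 + √(5600² + 4·3200·6421.12)) / (2·3200) = (−5600 + √113550336.00) / 6400 ≈ 0.7900.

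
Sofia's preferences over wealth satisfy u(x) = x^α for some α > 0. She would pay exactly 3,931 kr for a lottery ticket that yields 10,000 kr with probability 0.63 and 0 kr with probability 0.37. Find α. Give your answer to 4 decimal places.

α ≈ 0.4948

Since u(0) = 0, the lottery's EU is 0.63·10000^α.
Equating: 3931^α = 0.63·10000^α, i.e. 0.3931^α = 0.63.
Taking logs: α·ln(3931/10000) = ln(0.63), so α = -0.4620355 / -0.9336912 ≈ 0.4948.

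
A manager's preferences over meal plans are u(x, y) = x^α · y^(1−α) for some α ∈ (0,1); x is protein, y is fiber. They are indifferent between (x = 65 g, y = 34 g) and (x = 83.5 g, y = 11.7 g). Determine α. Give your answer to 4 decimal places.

The Cobb–Douglas utilities coincide, so 65^α·34^(1−α) = 83.5^α·11.7^(1−α).
Taking logs: α·ln 65 + (1−α)·ln 34 = α·ln 83.5 + (1−α)·ln 11.7, i.e. α·-0.2504594 = (1−α)·-1.0667717.
With A = -0.2504594 and B = -1.0667717: α·A = (1−α)·B, so α = B/(A+B) = -1.0667717/-1.3172311 ≈ 0.8099.

α ≈ 0.8099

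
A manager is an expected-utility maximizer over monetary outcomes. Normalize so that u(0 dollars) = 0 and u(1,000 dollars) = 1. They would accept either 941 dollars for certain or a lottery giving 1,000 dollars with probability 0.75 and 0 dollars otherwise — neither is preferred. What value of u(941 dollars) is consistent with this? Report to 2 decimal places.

u(941 dollars) equals the lottery's expected utility: 0.75·1 + 0.25·0 = 0.75.

0.75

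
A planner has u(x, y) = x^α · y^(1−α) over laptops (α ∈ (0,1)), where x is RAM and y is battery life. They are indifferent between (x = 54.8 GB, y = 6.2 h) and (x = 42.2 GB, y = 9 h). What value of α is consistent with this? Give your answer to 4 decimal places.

The Cobb–Douglas utilities coincide, so 54.8^α·6.2^(1−α) = 42.2^α·9^(1−α).
(54.8/42.2)^α = (9/6.2)^(1−α); take logs: α·ln(54.8/42.2) = (1−α)·ln(9/6.2), i.e. α·0.2612700 = (1−α)·0.3726753.
With A = 0.2612700 and B = 0.3726753: α·A = (1−α)·B, so α = B/(A+B) = 0.3726753/0.6339453 ≈ 0.5879.

α ≈ 0.5879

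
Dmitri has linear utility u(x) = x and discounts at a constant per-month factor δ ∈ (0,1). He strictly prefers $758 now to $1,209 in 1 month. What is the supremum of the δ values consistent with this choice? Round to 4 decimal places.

δ < 0.6270

Under u(x) = x this choice says 758 > δ·1209.
Dividing through by 1209 gives δ < 0.62696.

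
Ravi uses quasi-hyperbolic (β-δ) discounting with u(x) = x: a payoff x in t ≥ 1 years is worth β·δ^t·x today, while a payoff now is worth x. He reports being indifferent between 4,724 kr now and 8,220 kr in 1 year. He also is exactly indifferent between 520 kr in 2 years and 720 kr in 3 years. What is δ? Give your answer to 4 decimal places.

δ ≈ 0.7222

Both payoffs in the second observation are in the future, so β drops out: δ^2·520 = δ^3·720 ⇒ δ = 520/720 = 0.72222.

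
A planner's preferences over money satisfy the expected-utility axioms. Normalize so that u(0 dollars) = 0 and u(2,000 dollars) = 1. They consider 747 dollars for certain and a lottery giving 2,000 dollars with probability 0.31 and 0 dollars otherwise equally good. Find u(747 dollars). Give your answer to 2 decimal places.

0.31

The indifference gives u(747 dollars) = 0.31·u(2,000 dollars) + 0.69·u(0 dollars) = 0.31·1 + 0.69·0 = 0.31.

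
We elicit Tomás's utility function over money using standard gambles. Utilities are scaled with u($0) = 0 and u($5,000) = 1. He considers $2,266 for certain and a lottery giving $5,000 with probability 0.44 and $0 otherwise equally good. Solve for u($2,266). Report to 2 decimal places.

0.44

u($2,266) equals the lottery's expected utility: 0.44·1 + 0.56·0 = 0.44.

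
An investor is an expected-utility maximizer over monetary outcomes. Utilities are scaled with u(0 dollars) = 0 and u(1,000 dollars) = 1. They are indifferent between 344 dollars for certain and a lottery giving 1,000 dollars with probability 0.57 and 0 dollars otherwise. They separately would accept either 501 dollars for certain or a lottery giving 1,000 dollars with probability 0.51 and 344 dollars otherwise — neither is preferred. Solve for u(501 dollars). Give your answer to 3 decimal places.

The first gamble pins u(344 dollars): it must equal 0.57·1 + 0.43·0 = 0.57.
Then u(501 dollars) = 0.51·u(1,000 dollars) + 0.49·u(344 dollars) = 0.51·1.00 + 0.49·0.57 = 0.7893.

0.789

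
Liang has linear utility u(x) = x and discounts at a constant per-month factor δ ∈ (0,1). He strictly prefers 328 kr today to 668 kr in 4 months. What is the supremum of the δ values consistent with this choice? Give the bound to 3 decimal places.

Under u(x) = x this choice says 328 > δ^4·668.
Dividing by 668: δ^4 < 0.49102. Both sides are positive, so the 4th root keeps the direction.
δ < (328/668)^(1/4) ≈ 0.837.

δ < 0.837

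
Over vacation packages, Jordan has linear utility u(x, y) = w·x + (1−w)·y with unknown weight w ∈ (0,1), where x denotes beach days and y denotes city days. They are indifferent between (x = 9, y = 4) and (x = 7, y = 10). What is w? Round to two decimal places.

w = 0.75

u(9,4) = u(7,10) means w·9 + (1−w)·4 = w·7 + (1−w)·10.
Collecting terms: w·2 = (1−w)·6.
Hence w = 6/(2+6) = 6/8 = 0.75.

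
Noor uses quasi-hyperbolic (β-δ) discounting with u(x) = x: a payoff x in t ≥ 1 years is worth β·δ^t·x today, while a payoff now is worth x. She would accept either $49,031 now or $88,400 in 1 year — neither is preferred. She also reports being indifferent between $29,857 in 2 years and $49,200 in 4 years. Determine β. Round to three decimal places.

The second indifference involves only future payoffs, so β cancels: β·δ^2·29857 = β·δ^4·49200, giving δ^2 = 29857/49200 = 0.60685, so δ = 0.77901.
The first indifference: 49031 = β·δ·88400, so β = 49031/(δ·88400) = 49031/(0.77901·88400) ≈ 0.712.

β ≈ 0.712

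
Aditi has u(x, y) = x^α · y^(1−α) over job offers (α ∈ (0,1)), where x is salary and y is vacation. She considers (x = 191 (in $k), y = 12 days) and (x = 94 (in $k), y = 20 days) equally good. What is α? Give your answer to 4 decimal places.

α ≈ 0.4188

Indifference: 191^α · 12^(1−α) = 94^α · 20^(1−α).
Rearrange to (191/94)^α = (20/12)^(1−α) and take logs: α·0.7089786 = (1−α)·0.5108256.
Thus α·(1.2198042) = 0.5108256, so α = 0.5108256/1.2198042 ≈ 0.4188.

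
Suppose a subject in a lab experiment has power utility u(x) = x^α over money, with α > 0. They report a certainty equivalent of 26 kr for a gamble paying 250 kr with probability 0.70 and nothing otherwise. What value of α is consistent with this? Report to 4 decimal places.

Since u(0) = 0, the lottery's EU is 0.70·250^α.
Equating: 26^α = 0.70·250^α, i.e. 0.1040^α = 0.70.
Take logs: α = ln 0.70 / ln(26/250) ≈ 0.157586.

α ≈ 0.1576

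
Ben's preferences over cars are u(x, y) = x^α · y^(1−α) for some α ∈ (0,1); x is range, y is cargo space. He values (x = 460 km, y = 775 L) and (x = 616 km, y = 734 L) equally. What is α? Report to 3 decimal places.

The Cobb–Douglas utilities coincide, so 460^α·775^(1−α) = 616^α·734^(1−α).
(460/616)^α = (734/775)^(1−α); take logs: α·ln(460/616) = (1−α)·ln(734/775), i.e. α·-0.292020 = (1−α)·-0.054354.
So α/(1−α) = (-0.054354)/(-0.292020) = 0.186131, and α = 0.186131/1.186131 ≈ 0.157.

α ≈ 0.157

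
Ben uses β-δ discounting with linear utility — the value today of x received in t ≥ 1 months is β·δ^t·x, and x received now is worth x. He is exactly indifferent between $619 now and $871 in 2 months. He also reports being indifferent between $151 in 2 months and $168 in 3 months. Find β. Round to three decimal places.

β ≈ 0.880

From the later pair, β·δ^2·151 = β·δ^3·168; dividing through, δ = 151/168 = 0.89881.
Now use the now-vs-future pair: 619 = β·δ^2·871 gives β = 619/(0.80786·871) ≈ 0.880.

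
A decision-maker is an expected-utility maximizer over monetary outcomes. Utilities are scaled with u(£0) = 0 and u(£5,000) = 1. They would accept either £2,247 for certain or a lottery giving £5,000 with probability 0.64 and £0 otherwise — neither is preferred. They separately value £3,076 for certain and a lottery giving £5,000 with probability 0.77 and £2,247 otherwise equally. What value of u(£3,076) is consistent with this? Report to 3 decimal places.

First, u(£2,247) = 0.64·u(£5,000) + 0.36·u(£0) = 0.64.
The second indifference gives u(£3,076) = 0.77·u(£5,000) + 0.23·u(£2,247) = 0.77·1.00 + 0.23·0.64 = 0.9172.

0.917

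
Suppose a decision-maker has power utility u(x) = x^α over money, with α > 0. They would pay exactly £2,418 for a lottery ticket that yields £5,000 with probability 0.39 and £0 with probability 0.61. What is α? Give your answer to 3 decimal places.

α ≈ 1.296

Since u(0) = 0, the lottery's EU is 0.39·5000^α.
Setting u(2418) equal to that: 2418^α = 0.39·5000^α ⇒ (2418/5000)^α = 0.39.
α = ln(0.39) / ln(2418/5000) = -0.941609/-0.726497 ≈ 1.296.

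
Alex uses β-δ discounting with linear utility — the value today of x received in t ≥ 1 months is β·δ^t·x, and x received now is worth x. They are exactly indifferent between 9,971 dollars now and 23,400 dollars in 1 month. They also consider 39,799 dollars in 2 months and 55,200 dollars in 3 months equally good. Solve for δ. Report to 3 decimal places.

δ ≈ 0.721

Both payoffs in the second observation are in the future, so β drops out: δ^2·39799 = δ^3·55200 ⇒ δ = 39799/55200 = 0.72100.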